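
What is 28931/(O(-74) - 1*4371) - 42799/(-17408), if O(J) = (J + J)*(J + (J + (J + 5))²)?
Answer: 128743828081/52569914368 ≈ 2.4490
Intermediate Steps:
O(J) = 2*J*(J + (5 + 2*J)²) (O(J) = (2*J)*(J + (J + (5 + J))²) = (2*J)*(J + (5 + 2*J)²) = 2*J*(J + (5 + 2*J)²))
28931/(O(-74) - 1*4371) - 42799/(-17408) = 28931/(2*(-74)*(-74 + (5 + 2*(-74))²) - 1*4371) - 42799/(-17408) = 28931/(2*(-74)*(-74 + (5 - 148)²) - 4371) - 42799*(-1/17408) = 28931/(2*(-74)*(-74 + (-143)²) - 4371) + 42799/17408 = 28931/(2*(-74)*(-74 + 20449) - 4371) + 42799/17408 = 28931/(2*(-74)*20375 - 4371) + 42799/17408 = 28931/(-3015500 - 4371) + 42799/17408 = 28931/(-3019871) + 42799/17408 = 28931*(-1/3019871) + 42799/17408 = -28931/3019871 + 42799/17408 = 128743828081/52569914368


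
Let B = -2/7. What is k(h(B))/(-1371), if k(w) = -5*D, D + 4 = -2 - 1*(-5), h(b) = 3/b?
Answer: -5/1371 ≈ -0.0036470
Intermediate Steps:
B = -2/7 (B = -2*1/7 = -2/7 ≈ -0.28571)
D = -1 (D = -4 + (-2 - 1*(-5)) = -4 + (-2 + 5) = -4 + 3 = -1)
k(w) = 5 (k(w) = -5*(-1) = 5)
k(h(B))/(-1371) = 5/(-1371) = 5*(-1/1371) = -5/1371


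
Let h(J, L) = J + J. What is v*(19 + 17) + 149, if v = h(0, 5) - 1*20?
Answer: -571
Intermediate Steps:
h(J, L) = 2*J
v = -20 (v = 2*0 - 1*20 = 0 - 20 = -20)
v*(19 + 17) + 149 = -20*(19 + 17) + 149 = -20*36 + 149 = -720 + 149 = -571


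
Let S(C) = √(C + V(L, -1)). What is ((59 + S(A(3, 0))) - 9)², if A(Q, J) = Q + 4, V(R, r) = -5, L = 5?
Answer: (50 + √2)² ≈ 2643.4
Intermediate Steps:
A(Q, J) = 4 + Q
S(C) = √(-5 + C) (S(C) = √(C - 5) = √(-5 + C))
((59 + S(A(3, 0))) - 9)² = ((59 + √(-5 + (4 + 3))) - 9)² = ((59 + √(-5 + 7)) - 9)² = ((59 + √2) - 9)² = (50 + √2)²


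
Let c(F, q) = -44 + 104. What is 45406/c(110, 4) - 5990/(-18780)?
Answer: 1184839/1565 ≈ 757.09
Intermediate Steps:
c(F, q) = 60
45406/c(110, 4) - 5990/(-18780) = 45406/60 - 5990/(-18780) = 45406*(1/60) - 5990*(-1/18780) = 22703/30 + 599/1878 = 1184839/1565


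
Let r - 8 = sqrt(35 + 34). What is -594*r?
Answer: -4752 - 594*sqrt(69) ≈ -9686.1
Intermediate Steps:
r = 8 + sqrt(69) (r = 8 + sqrt(35 + 34) = 8 + sqrt(69) ≈ 16.307)
-594*r = -594*(8 + sqrt(69)) = -4752 - 594*sqrt(69)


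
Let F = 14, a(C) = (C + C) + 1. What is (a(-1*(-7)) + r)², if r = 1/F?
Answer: 44521/196 ≈ 227.15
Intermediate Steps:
a(C) = 1 + 2*C (a(C) = 2*C + 1 = 1 + 2*C)
r = 1/14 ≈ 0.071429
(a(-1*(-7)) + r)² = ((1 + 2*(-1*(-7))) + 1/14)² = ((1 + 2*7) + 1/14)² = ((1 + 14) + 1/14)² = (15 + 1/14)² = (211/14)² = 44521/196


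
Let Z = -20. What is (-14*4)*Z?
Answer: 1120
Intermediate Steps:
(-14*4)*Z = -14*4*(-20) = -56*(-20) = 1120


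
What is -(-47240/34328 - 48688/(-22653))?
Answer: -75154243/97204023 ≈ -0.77316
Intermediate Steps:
-(-47240/34328 - 48688/(-22653)) = -(-47240*1/34328 - 48688*(-1/22653)) = -(-5905/4291 + 48688/22653) = -1*75154243/97204023 = -75154243/97204023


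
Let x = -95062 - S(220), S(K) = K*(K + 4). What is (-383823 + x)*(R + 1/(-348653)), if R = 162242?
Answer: -29876265909604125/348653 ≈ -8.5691e+10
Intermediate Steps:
S(K) = K*(4 + K)
x = -144342 (x = -95062 - 220*(4 + 220) = -95062 - 220*224 = -95062 - 1*49280 = -95062 - 49280 = -144342)
(-383823 + x)*(R + 1/(-348653)) = (-383823 - 144342)*(162242 + 1/(-348653)) = -528165*(162242 - 1/348653) = -528165*56566160025/348653 = -29876265909604125/348653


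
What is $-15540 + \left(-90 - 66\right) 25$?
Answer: $-19440$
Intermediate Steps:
$-15540 + \left(-90 - 66\right) 25 = -15540 - 3900 = -19440$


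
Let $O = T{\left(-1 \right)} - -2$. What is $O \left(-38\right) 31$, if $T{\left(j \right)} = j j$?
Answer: $-3534$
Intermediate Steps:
$T{\left(j \right)} = j^{2}$
$O = 3$ ($O = \left(-1\right)^{2} - -2 = 1 + 2 = 3$)
$O \left(-38\right) 31 = 3 \left(-38\right) 31 = \left(-114\right) 31 = -3534$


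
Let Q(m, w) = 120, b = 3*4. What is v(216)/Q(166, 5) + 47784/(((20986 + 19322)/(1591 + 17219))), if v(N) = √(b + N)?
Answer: 74901420/3359 + √57/60 ≈ 22299.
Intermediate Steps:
b = 12
v(N) = √(12 + N)
v(216)/Q(166, 5) + 47784/(((20986 + 19322)/(1591 + 17219))) = √(12 + 216)/120 + 47784/(((20986 + 19322)/(1591 + 17219))) = √228*(1/120) + 47784/((40308/18810)) = (2*√57)*(1/120) + 47784/((40308*(1/18810))) = √57/60 + 47784/(6718/3135) = √57/60 + 47784*(3135/6718) = √57/60 + 74901420/3359 = 74901420/3359 + √57/60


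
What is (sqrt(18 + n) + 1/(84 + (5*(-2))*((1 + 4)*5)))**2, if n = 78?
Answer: 2645377/27556 - 4*sqrt(6)/83 ≈ 95.882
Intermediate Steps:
(sqrt(18 + n) + 1/(84 + (5*(-2))*((1 + 4)*5)))**2 = (sqrt(18 + 78) + 1/(84 + (5*(-2))*((1 + 4)*5)))**2 = (sqrt(96) + 1/(84 - 50*5))**2 = (4*sqrt(6) + 1/(84 - 10*25))**2 = (4*sqrt(6) + 1/(84 - 250))**2 = (4*sqrt(6) + 1/(-166))**2 = (4*sqrt(6) - 1/166)**2 = (-1/166 + 4*sqrt(6))**2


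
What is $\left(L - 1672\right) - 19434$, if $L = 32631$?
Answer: $11525$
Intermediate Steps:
$\left(L - 1672\right) - 19434 = \left(32631 - 1672\right) - 19434 = 30959 - 19434 = 11525$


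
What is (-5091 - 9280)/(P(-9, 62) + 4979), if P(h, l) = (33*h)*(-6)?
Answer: -14371/6761 ≈ -2.1256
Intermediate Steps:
P(h, l) = -198*h
(-5091 - 9280)/(P(-9, 62) + 4979) = (-5091 - 9280)/(-198*(-9) + 4979) = -14371/(1782 + 4979) = -14371/6761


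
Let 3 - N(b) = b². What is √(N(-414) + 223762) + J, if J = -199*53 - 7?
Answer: -10554 + √52369 ≈ -10325.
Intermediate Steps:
N(b) = 3 - b²
J = -10554 (J = -10547 - 7 = -10554)
√(N(-414) + 223762) + J = √((3 - 1*(-414)²) + 223762) - 10554 = √((3 - 1*171396) + 223762) - 10554 = √((3 - 171396) + 223762) - 10554 = √(-171393 + 223762) - 10554 = √52369 - 10554 = -10554 + √52369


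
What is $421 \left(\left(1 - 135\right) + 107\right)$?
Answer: $-11367$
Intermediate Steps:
$421 \left(\left(1 - 135\right) + 107\right) = 421 \left(-134 + 107\right) = 421 \left(-27\right) = -11367$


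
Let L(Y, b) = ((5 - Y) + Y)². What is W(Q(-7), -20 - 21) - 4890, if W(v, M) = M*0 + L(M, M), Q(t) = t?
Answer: -4865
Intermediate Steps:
L(Y, b) = 25 (L(Y, b) = 5² = 25)
W(v, M) = 25 (W(v, M) = M*0 + 25 = 0 + 25 = 25)
W(Q(-7), -20 - 21) - 4890 = 25 - 4890 = -4865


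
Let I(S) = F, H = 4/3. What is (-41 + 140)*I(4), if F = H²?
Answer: 176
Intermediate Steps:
H = 4/3 (H = 4*(⅓) = 4/3 ≈ 1.3333)
F = 16/9 (F = (4/3)² = 16/9 ≈ 1.7778)
I(S) = 16/9
(-41 + 140)*I(4) = (-41 + 140)*(16/9) = 99*(16/9) = 176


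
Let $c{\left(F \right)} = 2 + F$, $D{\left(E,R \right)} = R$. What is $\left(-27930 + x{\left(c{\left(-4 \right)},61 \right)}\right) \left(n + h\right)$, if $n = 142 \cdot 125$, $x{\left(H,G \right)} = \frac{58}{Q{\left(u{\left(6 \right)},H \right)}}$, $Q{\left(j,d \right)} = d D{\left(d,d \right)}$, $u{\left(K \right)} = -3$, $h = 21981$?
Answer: $- \frac{2218221461}{2} \approx -1.1091 \cdot 10^{9}$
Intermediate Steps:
$Q{\left(j,d \right)} = d^{2}$ ($Q{\left(j,d \right)} = d d = d^{2}$)
$x{\left(H,G \right)} = \frac{58}{H^{2}}$
$n = 17750$
$\left(-27930 + x{\left(c{\left(-4 \right)},61 \right)}\right) \left(n + h\right) = \left(-27930 + \frac{58}{\left(2 - 4\right)^{2}}\right) \left(17750 + 21981\right) = \left(-27930 + \frac{58}{4}\right) 39731 = \left(-27930 + 58 \cdot \frac{1}{4}\right) 39731 = \left(-27930 + \frac{29}{2}\right) 39731 = \left(- \frac{55831}{2}\right) 39731 = - \frac{2218221461}{2}$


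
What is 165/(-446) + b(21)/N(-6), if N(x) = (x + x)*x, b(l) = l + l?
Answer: 571/2676 ≈ 0.21338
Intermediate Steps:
b(l) = 2*l
N(x) = 2*x**2 (N(x) = (2*x)*x = 2*x**2)
165/(-446) + b(21)/N(-6) = 165/(-446) + (2*21)/((2*(-6)**2)) = 165*(-1/446) + 42/((2*36)) = -165/446 + 42/72 = -165/446 + 42*(1/72) = -165/446 + 7/12 = 571/2676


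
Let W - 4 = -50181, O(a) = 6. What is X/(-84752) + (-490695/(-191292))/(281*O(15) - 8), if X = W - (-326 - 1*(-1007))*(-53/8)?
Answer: 4899874559057/9068124313984 ≈ 0.54034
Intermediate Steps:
W = -50177 (W = 4 - 50181 = -50177)
X = -365323/8 (X = -50177 - (-326 - 1*(-1007))*(-53/8) = -50177 - (-326 + 1007)*(-53*⅛) = -50177 - 681*(-53)/8 = -50177 - 1*(-36093/8) = -50177 + 36093/8 = -365323/8 ≈ -45665.)
X/(-84752) + (-490695/(-191292))/(281*O(15) - 8) = -365323/8/(-84752) + (-490695/(-191292))/(281*6 - 8) = -365323/8*(-1/84752) + (-490695*(-1/191292))/(1686 - 8) = 365323/678016 + (163565/63764)/1678 = 365323/678016 + (163565/63764)*(1/1678) = 365323/678016 + 163565/106995992 = 4899874559057/9068124313984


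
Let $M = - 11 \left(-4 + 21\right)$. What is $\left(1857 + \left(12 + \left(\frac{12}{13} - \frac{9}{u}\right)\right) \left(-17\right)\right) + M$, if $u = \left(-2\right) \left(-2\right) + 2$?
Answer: $\frac{38371}{26} \approx 1475.8$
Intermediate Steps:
$u = 6$ ($u = 4 + 2 = 6$)
$M = -187$ ($M = \left(-11\right) 17 = -187$)
$\left(1857 + \left(12 + \left(\frac{12}{13} - \frac{9}{u}\right)\right) \left(-17\right)\right) + M = \left(1857 + \left(12 + \left(\frac{12}{13} - \frac{9}{6}\right)\right) \left(-17\right)\right) - 187 = \left(1857 + \left(12 + \left(12 \cdot \frac{1}{13} - \frac{3}{2}\right)\right) \left(-17\right)\right) - 187 = \left(1857 + \left(12 + \left(\frac{12}{13} - \frac{3}{2}\right)\right) \left(-17\right)\right) - 187 = \left(1857 + \left(12 - \frac{15}{26}\right) \left(-17\right)\right) - 187 = \left(1857 + \frac{297}{26} \left(-17\right)\right) - 187 = \left(1857 - \frac{5049}{26}\right) - 187 = \frac{43233}{26} - 187 = \frac{38371}{26}$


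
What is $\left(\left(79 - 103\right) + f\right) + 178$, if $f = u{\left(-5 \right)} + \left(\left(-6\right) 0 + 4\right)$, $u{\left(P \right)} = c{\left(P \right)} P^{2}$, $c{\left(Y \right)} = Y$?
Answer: $33$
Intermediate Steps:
$u{\left(P \right)} = P^{3}$ ($u{\left(P \right)} = P P^{2} = P^{3}$)
$f = -121$ ($f = \left(-5\right)^{3} + \left(\left(-6\right) 0 + 4\right) = -125 + \left(0 + 4\right) = -125 + 4 = -121$)
$\left(\left(79 - 103\right) + f\right) + 178 = \left(\left(79 - 103\right) - 121\right) + 178 = \left(-24 - 121\right) + 178 = -145 + 178 = 33$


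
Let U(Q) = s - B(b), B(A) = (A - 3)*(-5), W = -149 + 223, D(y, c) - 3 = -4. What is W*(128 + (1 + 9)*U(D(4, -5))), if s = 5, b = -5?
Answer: -16428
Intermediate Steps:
D(y, c) = -1 (D(y, c) = 3 - 4 = -1)
W = 74
B(A) = 15 - 5*A (B(A) = (-3 + A)*(-5) = 15 - 5*A)
U(Q) = -35 (U(Q) = 5 - (15 - 5*(-5)) = 5 - (15 + 25) = 5 - 1*40 = 5 - 40 = -35)
W*(128 + (1 + 9)*U(D(4, -5))) = 74*(128 + (1 + 9)*(-35)) = 74*(128 + 10*(-35)) = 74*(128 - 350) = 74*(-222) = -16428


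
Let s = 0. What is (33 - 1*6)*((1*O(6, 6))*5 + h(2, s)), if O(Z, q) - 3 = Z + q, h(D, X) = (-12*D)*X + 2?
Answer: 2079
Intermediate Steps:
h(D, X) = 2 - 12*D*X (h(D, X) = -12*D*X + 2 = 2 - 12*D*X)
O(Z, q) = 3 + Z + q (O(Z, q) = 3 + (Z + q) = 3 + Z + q)
(33 - 1*6)*((1*O(6, 6))*5 + h(2, s)) = (33 - 1*6)*((1*(3 + 6 + 6))*5 + (2 - 12*2*0)) = (33 - 6)*((1*15)*5 + (2 + 0)) = 27*(15*5 + 2) = 27*(75 + 2) = 27*77 = 2079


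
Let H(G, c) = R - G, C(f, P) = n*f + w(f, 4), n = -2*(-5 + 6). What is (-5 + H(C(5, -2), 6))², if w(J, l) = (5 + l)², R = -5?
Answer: 6561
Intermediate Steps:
n = -2 (n = -2*1 = -2)
C(f, P) = 81 - 2*f (C(f, P) = -2*f + (5 + 4)² = -2*f + 9² = -2*f + 81 = 81 - 2*f)
H(G, c) = -5 - G
(-5 + H(C(5, -2), 6))² = (-5 + (-5 - (81 - 2*5)))² = (-5 + (-5 - (81 - 10)))² = (-5 + (-5 - 1*71))² = (-5 + (-5 - 71))² = (-5 - 76)² = (-81)² = 6561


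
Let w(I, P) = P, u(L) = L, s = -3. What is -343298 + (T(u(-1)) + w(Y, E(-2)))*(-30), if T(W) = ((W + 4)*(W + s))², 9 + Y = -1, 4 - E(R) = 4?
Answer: -347618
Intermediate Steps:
E(R) = 0 (E(R) = 4 - 1*4 = 4 - 4 = 0)
Y = -10 (Y = -9 - 1 = -10)
T(W) = (-3 + W)²*(4 + W)² (T(W) = ((W + 4)*(W - 3))² = ((4 + W)*(-3 + W))² = ((-3 + W)*(4 + W))² = (-3 + W)²*(4 + W)²)
-343298 + (T(u(-1)) + w(Y, E(-2)))*(-30) = -343298 + ((-3 - 1)²*(4 - 1)² + 0)*(-30) = -343298 + ((-4)²*3² + 0)*(-30) = -343298 + (16*9 + 0)*(-30) = -343298 + (144 + 0)*(-30) = -343298 + 144*(-30) = -343298 - 4320 = -347618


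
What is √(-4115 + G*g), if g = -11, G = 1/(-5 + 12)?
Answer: 4*I*√12607/7 ≈ 64.161*I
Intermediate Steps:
G = ⅐ (G = 1/7 = ⅐ ≈ 0.14286)
√(-4115 + G*g) = √(-4115 + (⅐)*(-11)) = √(-4115 - 11/7) = √(-28816/7) = 4*I*√12607/7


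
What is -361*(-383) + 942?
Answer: 139205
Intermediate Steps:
-361*(-383) + 942 = 138263 + 942 = 139205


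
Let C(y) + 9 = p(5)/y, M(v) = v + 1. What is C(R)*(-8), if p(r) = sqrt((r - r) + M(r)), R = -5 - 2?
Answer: 72 + 8*sqrt(6)/7 ≈ 74.799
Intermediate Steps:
M(v) = 1 + v
R = -7
p(r) = sqrt(1 + r) (p(r) = sqrt((r - r) + (1 + r)) = sqrt(0 + (1 + r)) = sqrt(1 + r))
C(y) = -9 + sqrt(6)/y (C(y) = -9 + sqrt(1 + 5)/y = -9 + sqrt(6)/y)
C(R)*(-8) = (-9 + sqrt(6)/(-7))*(-8) = (-9 + sqrt(6)*(-1/7))*(-8) = (-9 - sqrt(6)/7)*(-8) = 72 + 8*sqrt(6)/7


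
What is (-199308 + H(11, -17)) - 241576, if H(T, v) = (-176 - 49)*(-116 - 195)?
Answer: -370909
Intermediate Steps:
H(T, v) = 69975 (H(T, v) = -225*(-311) = 69975)
(-199308 + H(11, -17)) - 241576 = (-199308 + 69975) - 241576 = -129333 - 241576 = -370909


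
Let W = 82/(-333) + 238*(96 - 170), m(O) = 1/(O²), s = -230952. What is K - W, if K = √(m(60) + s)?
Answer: 5864878/333 + I*√831427199/60 ≈ 17612.0 + 480.57*I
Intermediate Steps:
m(O) = O⁻²
K = I*√831427199/60 (K = √(60⁻² - 230952) = √(1/3600 - 230952) = √(-831427199/3600) = I*√831427199/60 ≈ 480.57*I)
W = -5864878/333 (W = 82*(-1/333) + 238*(-74) = -82/333 - 17612 = -5864878/333 ≈ -17612.)
K - W = I*√831427199/60 - 1*(-5864878/333) = I*√831427199/60 + 5864878/333 = 5864878/333 + I*√831427199/60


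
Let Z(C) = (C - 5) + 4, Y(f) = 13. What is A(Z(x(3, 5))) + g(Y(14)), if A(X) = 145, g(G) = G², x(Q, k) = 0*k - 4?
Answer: 314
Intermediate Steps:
x(Q, k) = -4 (x(Q, k) = 0 - 4 = -4)
Z(C) = -1 + C (Z(C) = (-5 + C) + 4 = -1 + C)
A(Z(x(3, 5))) + g(Y(14)) = 145 + 13² = 145 + 169 = 314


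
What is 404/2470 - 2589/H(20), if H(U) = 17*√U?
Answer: 202/1235 - 2589*√5/170 ≈ -33.890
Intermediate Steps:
404/2470 - 2589/H(20) = 404/2470 - 2589*√5/170 = 404*(1/2470) - 2589*√5/170 = 202/1235 - 2589*√5/170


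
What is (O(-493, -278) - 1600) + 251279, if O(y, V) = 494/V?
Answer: 34705134/139 ≈ 2.4968e+5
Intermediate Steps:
(O(-493, -278) - 1600) + 251279 = (494/(-278) - 1600) + 251279 = (494*(-1/278) - 1600) + 251279 = (-247/139 - 1600) + 251279 = -222647/139 + 251279 = 34705134/139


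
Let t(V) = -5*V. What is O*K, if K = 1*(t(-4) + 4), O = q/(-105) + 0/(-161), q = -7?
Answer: 8/5 ≈ 1.6000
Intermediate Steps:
O = 1/15 (O = -7/(-105) + 0/(-161) = -7*(-1/105) + 0*(-1/161) = 1/15 + 0 = 1/15 ≈ 0.066667)
K = 24 (K = 1*(-5*(-4) + 4) = 1*(20 + 4) = 1*24 = 24)
O*K = (1/15)*24 = 8/5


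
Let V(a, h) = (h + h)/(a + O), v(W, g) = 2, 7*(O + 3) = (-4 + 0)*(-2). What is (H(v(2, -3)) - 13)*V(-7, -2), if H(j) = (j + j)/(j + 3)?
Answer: -854/155 ≈ -5.5097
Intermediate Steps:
O = -13/7 (O = -3 + ((-4 + 0)*(-2))/7 = -3 + (-4*(-2))/7 = -3 + (⅐)*8 = -3 + 8/7 = -13/7 ≈ -1.8571)
V(a, h) = 2*h/(-13/7 + a) (V(a, h) = (h + h)/(a - 13/7) = (2*h)/(-13/7 + a) = 2*h/(-13/7 + a))
H(j) = 2*j/(3 + j) (H(j) = (2*j)/(3 + j) = 2*j/(3 + j))
(H(v(2, -3)) - 13)*V(-7, -2) = (2*2/(3 + 2) - 13)*(14*(-2)/(-13 + 7*(-7))) = (2*2/5 - 13)*(14*(-2)/(-13 - 49)) = (2*2*(⅕) - 13)*(14*(-2)/(-62)) = (⅘ - 13)*(14*(-2)*(-1/62)) = -61/5*14/31 = -854/155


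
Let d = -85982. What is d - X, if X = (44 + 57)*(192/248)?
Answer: -2667866/31 ≈ -86060.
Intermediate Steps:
X = 2424/31 (X = 101*(192*(1/248)) = 101*(24/31) = 2424/31 ≈ 78.194)
d - X = -85982 - 1*2424/31 = -85982 - 2424/31 = -2667866/31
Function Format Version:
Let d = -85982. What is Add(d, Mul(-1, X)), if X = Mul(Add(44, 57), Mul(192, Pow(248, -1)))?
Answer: Rational(-2667866, 31) ≈ -86060.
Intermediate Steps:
X = Rational(2424, 31) (X = Mul(101, Mul(192, Rational(1, 248))) = Mul(101, Rational(24, 31)) = Rational(2424, 31) ≈ 78.194)
Add(d, Mul(-1, X)) = Add(-85982, Mul(-1, Rational(2424, 31))) = Add(-85982, Rational(-2424, 31)) = Rational(-2667866, 31)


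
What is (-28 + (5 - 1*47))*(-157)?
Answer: 10990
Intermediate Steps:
(-28 + (5 - 1*47))*(-157) = (-28 + (5 - 47))*(-157) = (-28 - 42)*(-157) = -70*(-157) = 10990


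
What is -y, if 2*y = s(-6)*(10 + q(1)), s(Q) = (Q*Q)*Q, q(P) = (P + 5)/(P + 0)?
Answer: 1728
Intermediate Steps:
q(P) = (5 + P)/P
s(Q) = Q³ (s(Q) = Q²*Q = Q³)
y = -1728 (y = ((-6)³*(10 + (5 + 1)/1))/2 = (-216*(10 + 1*6))/2 = (-216*(10 + 6))/2 = (-216*16)/2 = (½)*(-3456) = -1728)
-y = -1*(-1728) = 1728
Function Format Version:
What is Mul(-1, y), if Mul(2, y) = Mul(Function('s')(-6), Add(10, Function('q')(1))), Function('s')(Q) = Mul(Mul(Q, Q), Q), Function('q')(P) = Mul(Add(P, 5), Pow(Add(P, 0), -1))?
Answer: 1728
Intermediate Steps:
Function('q')(P) = Mul(Pow(P, -1), Add(5, P)) (Function('q')(P) = Mul(Add(5, P), Pow(P, -1)) = Mul(Pow(P, -1), Add(5, P)))
Function('s')(Q) = Pow(Q, 3) (Function('s')(Q) = Mul(Pow(Q, 2), Q) = Pow(Q, 3))
y = -1728 (y = Mul(Rational(1, 2), Mul(Pow(-6, 3), Add(10, Mul(Pow(1, -1), Add(5, 1))))) = Mul(Rational(1, 2), Mul(-216, Add(10, Mul(1, 6)))) = Mul(Rational(1, 2), Mul(-216, Add(10, 6))) = Mul(Rational(1, 2), Mul(-216, 16)) = Mul(Rational(1, 2), -3456) = -1728)
Mul(-1, y) = Mul(-1, -1728) = 1728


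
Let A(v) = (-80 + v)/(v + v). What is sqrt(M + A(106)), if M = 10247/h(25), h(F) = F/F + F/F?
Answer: 8*sqrt(224879)/53 ≈ 71.579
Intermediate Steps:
A(v) = (-80 + v)/(2*v) (A(v) = (-80 + v)/((2*v)) = (-80 + v)*(1/(2*v)) = (-80 + v)/(2*v))
h(F) = 2 (h(F) = 1 + 1 = 2)
M = 10247/2 ≈ 5123.5
sqrt(M + A(106)) = sqrt(10247/2 + (1/2)*(-80 + 106)/106) = sqrt(10247/2 + (1/2)*(1/106)*26) = sqrt(10247/2 + 13/106) = sqrt(271552/53) = 8*sqrt(224879)/53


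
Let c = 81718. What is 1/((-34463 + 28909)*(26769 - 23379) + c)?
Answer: -1/18746342 ≈ -5.3344e-8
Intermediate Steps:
1/((-34463 + 28909)*(26769 - 23379) + c) = 1/((-34463 + 28909)*(26769 - 23379) + 81718) = 1/(-5554*3390 + 81718) = 1/(-18828060 + 81718) = 1/(-18746342) = -1/18746342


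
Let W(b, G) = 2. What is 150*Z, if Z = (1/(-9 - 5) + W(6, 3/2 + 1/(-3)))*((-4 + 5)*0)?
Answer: 0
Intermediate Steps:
Z = 0 (Z = (1/(-9 - 5) + 2)*((-4 + 5)*0) = (1/(-14) + 2)*(1*0) = (-1/14 + 2)*0 = (27/14)*0 = 0)
150*Z = 150*0 = 0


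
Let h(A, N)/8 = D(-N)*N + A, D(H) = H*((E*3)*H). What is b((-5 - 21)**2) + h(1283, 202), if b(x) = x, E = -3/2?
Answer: -296715748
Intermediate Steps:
E = -3/2 (E = -3*1/2 = -3/2 ≈ -1.5000)
D(H) = -9*H**2/2 (D(H) = H*((-3/2*3)*H) = H*(-9*H/2) = -9*H**2/2)
h(A, N) = -36*N**3 + 8*A (h(A, N) = 8*((-9*N**2/2)*N + A) = 8*(-9*N**3/2 + A) = 8*(A - 9*N**3/2) = -36*N**3 + 8*A)
b((-5 - 21)**2) + h(1283, 202) = (-5 - 21)**2 + (-36*202**3 + 8*1283) = (-26)**2 + (-36*8242408 + 10264) = 676 + (-296726688 + 10264) = 676 - 296716424 = -296715748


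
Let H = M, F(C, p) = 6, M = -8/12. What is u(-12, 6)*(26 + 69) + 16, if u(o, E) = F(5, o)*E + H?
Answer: 10118/3 ≈ 3372.7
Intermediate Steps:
M = -2/3 (M = -8*1/12 = -2/3 ≈ -0.66667)
H = -2/3 ≈ -0.66667
u(o, E) = -2/3 + 6*E (u(o, E) = 6*E - 2/3 = -2/3 + 6*E)
u(-12, 6)*(26 + 69) + 16 = (-2/3 + 6*6)*(26 + 69) + 16 = (-2/3 + 36)*95 + 16 = (106/3)*95 + 16 = 10070/3 + 16 = 10118/3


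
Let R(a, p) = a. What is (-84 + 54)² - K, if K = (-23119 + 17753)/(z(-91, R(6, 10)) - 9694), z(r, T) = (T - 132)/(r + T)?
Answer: 370510745/411932 ≈ 899.45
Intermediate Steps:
z(r, T) = (-132 + T)/(T + r)
K = 228055/411932 (K = (-23119 + 17753)/((-132 + 6)/(6 - 91) - 9694) = -5366/(-126/(-85) - 9694) = -5366/(-1/85*(-126) - 9694) = -5366/(126/85 - 9694) = -5366/(-823864/85) = -5366*(-85/823864) = 228055/411932 ≈ 0.55362)
(-84 + 54)² - K = (-84 + 54)² - 1*228055/411932 = (-30)² - 228055/411932 = 900 - 228055/411932 = 370510745/411932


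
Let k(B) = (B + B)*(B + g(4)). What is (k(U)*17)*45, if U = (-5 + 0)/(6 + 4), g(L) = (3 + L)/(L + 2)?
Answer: -510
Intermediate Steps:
g(L) = (3 + L)/(2 + L)
U = -½ (U = -5/10 = -5*⅒ = -½ ≈ -0.50000)
k(B) = 2*B*(7/6 + B) (k(B) = (B + B)*(B + (3 + 4)/(2 + 4)) = (2*B)*(B + 7/6) = (2*B)*(7/6 + B) = 2*B*(7/6 + B))
(k(U)*17)*45 = (((⅓)*(-½)*(7 + 6*(-½)))*17)*45 = (((⅓)*(-½)*(7 - 3))*17)*45 = (((⅓)*(-½)*4)*17)*45 = -⅔*17*45 = -34/3*45 = -510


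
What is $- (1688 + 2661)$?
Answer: $-4349$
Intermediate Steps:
$- (1688 + 2661) = \left(-1\right) 4349 = -4349$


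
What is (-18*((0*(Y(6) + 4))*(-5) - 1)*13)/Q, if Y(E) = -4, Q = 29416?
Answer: 117/14708 ≈ 0.0079549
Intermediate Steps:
(-18*((0*(Y(6) + 4))*(-5) - 1)*13)/Q = (-18*((0*(-4 + 4))*(-5) - 1)*13)/29416 = (-18*((0*0)*(-5) - 1)*13)*(1/29416) = (-18*(0*(-5) - 1)*13)*(1/29416) = (-18*(0 - 1)*13)*(1/29416) = (-18*(-1)*13)*(1/29416) = (18*13)*(1/29416) = 234*(1/29416) = 117/14708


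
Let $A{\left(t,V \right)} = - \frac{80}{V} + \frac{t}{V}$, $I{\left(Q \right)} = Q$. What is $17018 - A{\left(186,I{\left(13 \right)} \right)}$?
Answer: $\frac{221128}{13} \approx 17010.0$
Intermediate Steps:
$17018 - A{\left(186,I{\left(13 \right)} \right)} = 17018 - \frac{-80 + 186}{13} = 17018 - \frac{1}{13} \cdot 106 = 17018 - \frac{106}{13} = \frac{221128}{13}$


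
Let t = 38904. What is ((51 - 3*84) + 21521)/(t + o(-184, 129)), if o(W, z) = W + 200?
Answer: 533/973 ≈ 0.54779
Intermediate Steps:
o(W, z) = 200 + W
((51 - 3*84) + 21521)/(t + o(-184, 129)) = ((51 - 3*84) + 21521)/(38904 + (200 - 184)) = ((51 - 252) + 21521)/(38904 + 16) = (-201 + 21521)/38920 = 21320*(1/38920) = 533/973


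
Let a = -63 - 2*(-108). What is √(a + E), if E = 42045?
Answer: √42198 ≈ 205.42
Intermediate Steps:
a = 153 (a = -63 + 216 = 153)
√(a + E) = √(153 + 42045) = √42198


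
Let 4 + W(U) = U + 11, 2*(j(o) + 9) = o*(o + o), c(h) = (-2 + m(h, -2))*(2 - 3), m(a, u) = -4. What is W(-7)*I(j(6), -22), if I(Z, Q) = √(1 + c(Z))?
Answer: 0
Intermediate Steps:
c(h) = 6 (c(h) = (-2 - 4)*(2 - 3) = -6*(-1) = 6)
j(o) = -9 + o² (j(o) = -9 + (o*(o + o))/2 = -9 + (o*(2*o))/2 = -9 + (2*o²)/2 = -9 + o²)
W(U) = 7 + U (W(U) = -4 + (U + 11) = -4 + (11 + U) = 7 + U)
I(Z, Q) = √7 (I(Z, Q) = √(1 + 6) = √7)
W(-7)*I(j(6), -22) = (7 - 7)*√7 = 0*√7 = 0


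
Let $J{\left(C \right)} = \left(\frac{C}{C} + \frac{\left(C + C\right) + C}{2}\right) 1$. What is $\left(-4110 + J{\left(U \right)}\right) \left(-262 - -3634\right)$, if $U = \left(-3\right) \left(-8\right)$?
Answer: $-13734156$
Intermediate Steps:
$U = 24$
$J{\left(C \right)} = 1 + \frac{3 C}{2}$ ($J{\left(C \right)} = \left(1 + \left(2 C + C\right) \frac{1}{2}\right) 1 = \left(1 + 3 C \frac{1}{2}\right) 1 = \left(1 + \frac{3 C}{2}\right) 1 = 1 + \frac{3 C}{2}$)
$\left(-4110 + J{\left(U \right)}\right) \left(-262 - -3634\right) = \left(-4110 + \left(1 + \frac{3}{2} \cdot 24\right)\right) \left(-262 - -3634\right) = \left(-4110 + \left(1 + 36\right)\right) \left(-262 + 3634\right) = \left(-4110 + 37\right) 3372 = \left(-4073\right) 3372 = -13734156$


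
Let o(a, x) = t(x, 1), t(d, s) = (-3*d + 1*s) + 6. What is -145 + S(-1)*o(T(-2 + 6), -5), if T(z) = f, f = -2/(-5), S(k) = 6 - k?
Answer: 9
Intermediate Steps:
f = ⅖ (f = -2*(-⅕) = ⅖ ≈ 0.40000)
T(z) = ⅖
t(d, s) = 6 + s - 3*d (t(d, s) = (-3*d + s) + 6 = (s - 3*d) + 6 = 6 + s - 3*d)
o(a, x) = 7 - 3*x (o(a, x) = 6 + 1 - 3*x = 7 - 3*x)
-145 + S(-1)*o(T(-2 + 6), -5) = -145 + (6 - 1*(-1))*(7 - 3*(-5)) = -145 + (6 + 1)*(7 + 15) = -145 + 7*22 = -145 + 154 = 9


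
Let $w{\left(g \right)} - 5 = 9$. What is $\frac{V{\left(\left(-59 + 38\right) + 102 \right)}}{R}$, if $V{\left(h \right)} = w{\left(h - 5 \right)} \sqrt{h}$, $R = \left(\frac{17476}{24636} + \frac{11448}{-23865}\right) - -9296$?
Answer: $\frac{6173350470}{455467331771} \approx 0.013554$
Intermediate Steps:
$R = \frac{455467331771}{48994845}$ ($R = \left(17476 \cdot \frac{1}{24636} + 11448 \left(- \frac{1}{23865}\right)\right) + 9296 = \left(\frac{4369}{6159} - \frac{3816}{7955}\right) + 9296 = \frac{11252651}{48994845} + 9296 = \frac{455467331771}{48994845} \approx 9296.2$)
$w{\left(g \right)} = 14$ ($w{\left(g \right)} = 5 + 9 = 14$)
$V{\left(h \right)} = 14 \sqrt{h}$
$\frac{V{\left(\left(-59 + 38\right) + 102 \right)}}{R} = \frac{14 \sqrt{\left(-59 + 38\right) + 102}}{\frac{455467331771}{48994845}} = 14 \sqrt{-21 + 102} \cdot \frac{48994845}{455467331771} = 14 \sqrt{81} \cdot \frac{48994845}{455467331771} = 14 \cdot 9 \cdot \frac{48994845}{455467331771} = 126 \cdot \frac{48994845}{455467331771} = \frac{6173350470}{455467331771}$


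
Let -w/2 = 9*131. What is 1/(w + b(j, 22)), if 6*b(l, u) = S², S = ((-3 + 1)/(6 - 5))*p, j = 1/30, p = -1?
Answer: -3/7072 ≈ -0.00042421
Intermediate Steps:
w = -2358 (w = -18*131 = -2*1179 = -2358)
j = 1/30 ≈ 0.033333
S = 2 (S = ((-3 + 1)/(6 - 5))*(-1) = -2/1*(-1) = -2*1*(-1) = -2*(-1) = 2)
b(l, u) = ⅔ (b(l, u) = (⅙)*2² = (⅙)*4 = ⅔)
1/(w + b(j, 22)) = 1/(-2358 + ⅔) = 1/(-7072/3) = -3/7072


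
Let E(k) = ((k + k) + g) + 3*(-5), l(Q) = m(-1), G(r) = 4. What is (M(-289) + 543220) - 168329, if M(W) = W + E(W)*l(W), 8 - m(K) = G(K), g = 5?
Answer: 372250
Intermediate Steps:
m(K) = 4 (m(K) = 8 - 1*4 = 8 - 4 = 4)
l(Q) = 4
E(k) = -10 + 2*k (E(k) = ((k + k) + 5) + 3*(-5) = (2*k + 5) - 15 = (5 + 2*k) - 15 = -10 + 2*k)
M(W) = -40 + 9*W (M(W) = W + (-10 + 2*W)*4 = W + (-40 + 8*W) = -40 + 9*W)
(M(-289) + 543220) - 168329 = ((-40 + 9*(-289)) + 543220) - 168329 = ((-40 - 2601) + 543220) - 168329 = (-2641 + 543220) - 168329 = 540579 - 168329 = 372250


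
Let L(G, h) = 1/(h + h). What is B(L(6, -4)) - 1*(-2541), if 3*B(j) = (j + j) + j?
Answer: 20327/8 ≈ 2540.9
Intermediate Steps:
L(G, h) = 1/(2*h)
B(j) = j (B(j) = ((j + j) + j)/3 = (2*j + j)/3 = (3*j)/3 = j)
B(L(6, -4)) - 1*(-2541) = (1/2)/(-4) - 1*(-2541) = (1/2)*(-1/4) + 2541 = -1/8 + 2541 = 20327/8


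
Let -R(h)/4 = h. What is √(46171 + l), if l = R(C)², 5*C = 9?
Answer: √1155571/5 ≈ 214.99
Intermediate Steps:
C = 9/5 (C = (⅕)*9 = 9/5 ≈ 1.8000)
R(h) = -4*h
l = 1296/25 (l = (-4*9/5)² = (-36/5)² = 1296/25 ≈ 51.840)
√(46171 + l) = √(46171 + 1296/25) = √(1155571/25) = √1155571/5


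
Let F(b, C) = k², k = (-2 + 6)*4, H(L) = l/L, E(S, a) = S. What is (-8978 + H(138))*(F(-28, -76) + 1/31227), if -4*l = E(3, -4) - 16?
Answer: -39617568952259/17237304 ≈ -2.2984e+6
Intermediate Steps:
l = 13/4 (l = -(3 - 16)/4 = -¼*(-13) = 13/4 ≈ 3.2500)
H(L) = 13/(4*L)
k = 16 (k = 4*4 = 16)
F(b, C) = 256 (F(b, C) = 16² = 256)
(-8978 + H(138))*(F(-28, -76) + 1/31227) = (-8978 + (13/4)/138)*(256 + 1/31227) = (-8978 + (13/4)*(1/138))*(256 + 1/31227) = (-8978 + 13/552)*(7994113/31227) = -4955843/552*7994113/31227 = -39617568952259/17237304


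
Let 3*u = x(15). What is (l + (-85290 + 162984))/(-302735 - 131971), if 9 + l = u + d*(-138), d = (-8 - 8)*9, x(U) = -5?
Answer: -2761/12303 ≈ -0.22442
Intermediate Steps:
d = -144 (d = -16*9 = -144)
u = -5/3 (u = (⅓)*(-5) = -5/3 ≈ -1.6667)
l = 59584/3 (l = -9 + (-5/3 - 144*(-138)) = -9 + (-5/3 + 19872) = -9 + 59611/3 = 59584/3 ≈ 19861.)
(l + (-85290 + 162984))/(-302735 - 131971) = (59584/3 + (-85290 + 162984))/(-302735 - 131971) = (59584/3 + 77694)/(-434706) = (292666/3)*(-1/434706) = -2761/12303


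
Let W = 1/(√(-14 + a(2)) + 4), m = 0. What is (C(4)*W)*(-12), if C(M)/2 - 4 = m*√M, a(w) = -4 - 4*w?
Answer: -64/7 + 16*I*√26/7 ≈ -9.1429 + 11.655*I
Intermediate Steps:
C(M) = 8 (C(M) = 8 + 2*(0*√M) = 8 + 2*0 = 8 + 0 = 8)
W = 1/(4 + I*√26) (W = 1/(√(-14 + (-4 - 4*2)) + 4) = 1/(√(-14 + (-4 - 8)) + 4) = 1/(√(-14 - 12) + 4) = 1/(√(-26) + 4) = 1/(I*√26 + 4) = 1/(4 + I*√26) ≈ 0.095238 - 0.12141*I)
(C(4)*W)*(-12) = (8*(2/21 - I*√26/42))*(-12) = (16/21 - 4*I*√26/21)*(-12) = -64/7 + 16*I*√26/7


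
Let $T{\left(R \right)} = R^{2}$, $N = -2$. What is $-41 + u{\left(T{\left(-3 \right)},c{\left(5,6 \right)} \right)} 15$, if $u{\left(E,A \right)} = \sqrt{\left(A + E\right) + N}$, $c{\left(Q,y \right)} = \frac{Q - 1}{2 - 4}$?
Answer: $-41 + 15 \sqrt{5} \approx -7.459$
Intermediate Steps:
$c{\left(Q,y \right)} = \frac{1}{2} - \frac{Q}{2}$ ($c{\left(Q,y \right)} = \frac{-1 + Q}{-2} = \left(-1 + Q\right) \left(- \frac{1}{2}\right) = \frac{1}{2} - \frac{Q}{2}$)
$u{\left(E,A \right)} = \sqrt{-2 + A + E}$ ($u{\left(E,A \right)} = \sqrt{\left(A + E\right) - 2} = \sqrt{-2 + A + E}$)
$-41 + u{\left(T{\left(-3 \right)},c{\left(5,6 \right)} \right)} 15 = -41 + \sqrt{-2 + \left(\frac{1}{2} - \frac{5}{2}\right) + \left(-3\right)^{2}} \cdot 15 = -41 + \sqrt{-2 + \left(\frac{1}{2} - \frac{5}{2}\right) + 9} \cdot 15 = -41 + \sqrt{-2 - 2 + 9} \cdot 15 = -41 + \sqrt{5} \cdot 15 = -41 + 15 \sqrt{5}$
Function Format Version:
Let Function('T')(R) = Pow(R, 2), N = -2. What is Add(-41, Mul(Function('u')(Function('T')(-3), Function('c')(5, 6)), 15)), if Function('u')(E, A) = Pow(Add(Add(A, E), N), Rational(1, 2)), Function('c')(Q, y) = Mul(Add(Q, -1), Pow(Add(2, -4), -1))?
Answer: Add(-41, Mul(15, Pow(5, Rational(1, 2)))) ≈ -7.4590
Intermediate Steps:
Function('c')(Q, y) = Add(Rational(1, 2), Mul(Rational(-1, 2), Q)) (Function('c')(Q, y) = Mul(Add(-1, Q), Pow(-2, -1)) = Mul(Add(-1, Q), Rational(-1, 2)) = Add(Rational(1, 2), Mul(Rational(-1, 2), Q)))
Function('u')(E, A) = Pow(Add(-2, A, E), Rational(1, 2)) (Function('u')(E, A) = Pow(Add(Add(A, E), -2), Rational(1, 2)) = Pow(Add(-2, A, E), Rational(1, 2)))
Add(-41, Mul(Function('u')(Function('T')(-3), Function('c')(5, 6)), 15)) = Add(-41, Mul(Pow(Add(-2, Add(Rational(1, 2), Mul(Rational(-1, 2), 5)), Pow(-3, 2)), Rational(1, 2)), 15)) = Add(-41, Mul(Pow(Add(-2, Add(Rational(1, 2), Rational(-5, 2)), 9), Rational(1, 2)), 15)) = Add(-41, Mul(Pow(Add(-2, -2, 9), Rational(1, 2)), 15)) = Add(-41, Mul(Pow(5, Rational(1, 2)), 15)) = Add(-41, Mul(15, Pow(5, Rational(1, 2))))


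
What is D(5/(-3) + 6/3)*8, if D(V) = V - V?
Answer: 0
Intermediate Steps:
D(V) = 0
D(5/(-3) + 6/3)*8 = 0*8 = 0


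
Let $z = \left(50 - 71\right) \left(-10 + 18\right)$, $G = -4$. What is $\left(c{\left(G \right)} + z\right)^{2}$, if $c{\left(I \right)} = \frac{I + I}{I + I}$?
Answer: $27889$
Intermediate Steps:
$c{\left(I \right)} = 1$ ($c{\left(I \right)} = \frac{2 I}{2 I} = 2 I \frac{1}{2 I} = 1$)
$z = -168$ ($z = \left(-21\right) 8 = -168$)
$\left(c{\left(G \right)} + z\right)^{2} = \left(1 - 168\right)^{2} = \left(-167\right)^{2} = 27889$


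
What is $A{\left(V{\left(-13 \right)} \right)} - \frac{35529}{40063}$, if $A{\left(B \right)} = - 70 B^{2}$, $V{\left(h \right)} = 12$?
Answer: $- \frac{403870569}{40063} \approx -10081.0$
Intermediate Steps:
$A{\left(V{\left(-13 \right)} \right)} - \frac{35529}{40063} = - 70 \cdot 12^{2} - \frac{35529}{40063} = \left(-70\right) 144 - 35529 \cdot \frac{1}{40063} = -10080 - \frac{35529}{40063} = - \frac{403870569}{40063}$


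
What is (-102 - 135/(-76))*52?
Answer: -99021/19 ≈ -5211.6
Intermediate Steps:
(-102 - 135/(-76))*52 = (-102 - 135*(-1/76))*52 = (-102 + 135/76)*52 = -7617/76*52 = -99021/19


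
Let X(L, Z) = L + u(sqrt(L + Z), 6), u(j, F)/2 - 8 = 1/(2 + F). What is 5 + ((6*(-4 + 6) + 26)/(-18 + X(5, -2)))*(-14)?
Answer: -2063/13 ≈ -158.69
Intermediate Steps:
u(j, F) = 16 + 2/(2 + F)
X(L, Z) = 65/4 + L (X(L, Z) = L + 2*(17 + 8*6)/(2 + 6) = L + 2*(17 + 48)/8 = L + 2*(1/8)*65 = L + 65/4 = 65/4 + L)
5 + ((6*(-4 + 6) + 26)/(-18 + X(5, -2)))*(-14) = 5 + ((6*(-4 + 6) + 26)/(-18 + (65/4 + 5)))*(-14) = 5 + ((6*2 + 26)/(-18 + 85/4))*(-14) = 5 + ((12 + 26)/(13/4))*(-14) = 5 + (38*(4/13))*(-14) = 5 + (152/13)*(-14) = 5 - 2128/13 = -2063/13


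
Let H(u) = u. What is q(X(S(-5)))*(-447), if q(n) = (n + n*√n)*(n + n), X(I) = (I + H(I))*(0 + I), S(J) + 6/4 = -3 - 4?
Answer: -37333887/2 - 634676079*√2/4 ≈ -2.4306e+8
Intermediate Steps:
S(J) = -17/2 (S(J) = -3/2 + (-3 - 4) = -3/2 - 7 = -17/2)
X(I) = 2*I² (X(I) = (I + I)*(0 + I) = (2*I)*I = 2*I²)
q(n) = 2*n*(n + n^(3/2)) (q(n) = (n + n^(3/2))*(2*n) = 2*n*(n + n^(3/2)))
q(X(S(-5)))*(-447) = (2*(2*(-17/2)²)² + 2*(2*(-17/2)²)^(5/2))*(-447) = (2*(2*(289/4))² + 2*(2*(289/4))^(5/2))*(-447) = (2*(289/2)² + 2*(289/2)^(5/2))*(-447) = (2*(83521/4) + 2*(1419857*√2/8))*(-447) = (83521/2 + 1419857*√2/4)*(-447) = -37333887/2 - 634676079*√2/4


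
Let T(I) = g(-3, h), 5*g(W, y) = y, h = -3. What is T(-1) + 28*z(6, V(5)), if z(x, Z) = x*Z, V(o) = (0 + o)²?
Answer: 20997/5 ≈ 4199.4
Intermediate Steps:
V(o) = o²
z(x, Z) = Z*x
g(W, y) = y/5
T(I) = -⅗ (T(I) = (⅕)*(-3) = -⅗)
T(-1) + 28*z(6, V(5)) = -⅗ + 28*(5²*6) = -⅗ + 28*(25*6) = -⅗ + 28*150 = -⅗ + 4200 = 20997/5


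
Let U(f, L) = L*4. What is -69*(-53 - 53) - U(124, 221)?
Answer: 6430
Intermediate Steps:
U(f, L) = 4*L
-69*(-53 - 53) - U(124, 221) = -69*(-53 - 53) - 4*221 = -69*(-106) - 1*884 = 7314 - 884 = 6430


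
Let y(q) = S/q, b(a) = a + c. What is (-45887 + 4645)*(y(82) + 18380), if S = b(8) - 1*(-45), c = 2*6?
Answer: -31080486725/41 ≈ -7.5806e+8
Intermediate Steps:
c = 12
b(a) = 12 + a (b(a) = a + 12 = 12 + a)
S = 65 (S = (12 + 8) - 1*(-45) = 20 + 45 = 65)
y(q) = 65/q
(-45887 + 4645)*(y(82) + 18380) = (-45887 + 4645)*(65/82 + 18380) = -41242*(65*(1/82) + 18380) = -41242*(65/82 + 18380) = -41242*1507225/82 = -31080486725/41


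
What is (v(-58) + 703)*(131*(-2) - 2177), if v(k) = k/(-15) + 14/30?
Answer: -1725186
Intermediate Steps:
v(k) = 7/15 - k/15 (v(k) = k*(-1/15) + 14*(1/30) = -k/15 + 7/15 = 7/15 - k/15)
(v(-58) + 703)*(131*(-2) - 2177) = ((7/15 - 1/15*(-58)) + 703)*(131*(-2) - 2177) = ((7/15 + 58/15) + 703)*(-262 - 2177) = (13/3 + 703)*(-2439) = (2122/3)*(-2439) = -1725186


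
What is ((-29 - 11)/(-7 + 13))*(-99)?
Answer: 660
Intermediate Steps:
((-29 - 11)/(-7 + 13))*(-99) = -40/6*(-99) = -40*⅙*(-99) = -20/3*(-99) = 660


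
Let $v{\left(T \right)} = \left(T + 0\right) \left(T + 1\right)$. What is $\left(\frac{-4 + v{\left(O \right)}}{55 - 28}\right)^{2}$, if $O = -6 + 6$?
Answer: $\frac{16}{729} \approx 0.021948$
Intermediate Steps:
$O = 0$
$v{\left(T \right)} = T \left(1 + T\right)$
$\left(\frac{-4 + v{\left(O \right)}}{55 - 28}\right)^{2} = \left(\frac{-4 + 0 \left(1 + 0\right)}{55 - 28}\right)^{2} = \left(\frac{-4 + 0 \cdot 1}{55 - 28}\right)^{2} = \left(\frac{-4 + 0}{27}\right)^{2} = \left(\left(-4\right) \frac{1}{27}\right)^{2} = \left(- \frac{4}{27}\right)^{2} = \frac{16}{729}$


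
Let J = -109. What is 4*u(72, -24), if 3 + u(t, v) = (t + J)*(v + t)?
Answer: -7116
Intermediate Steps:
u(t, v) = -3 + (-109 + t)*(t + v) (u(t, v) = -3 + (t - 109)*(v + t) = -3 + (-109 + t)*(t + v))
4*u(72, -24) = 4*(-3 + 72**2 - 109*72 - 109*(-24) + 72*(-24)) = 4*(-3 + 5184 - 7848 + 2616 - 1728) = 4*(-1779) = -7116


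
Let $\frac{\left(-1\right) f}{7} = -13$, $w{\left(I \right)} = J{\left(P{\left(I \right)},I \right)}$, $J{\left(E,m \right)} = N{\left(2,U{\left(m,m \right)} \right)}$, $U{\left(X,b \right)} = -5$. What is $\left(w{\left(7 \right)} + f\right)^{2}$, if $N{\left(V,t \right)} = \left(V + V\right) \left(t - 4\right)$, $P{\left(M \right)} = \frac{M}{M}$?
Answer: $3025$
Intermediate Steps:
$P{\left(M \right)} = 1$
$N{\left(V,t \right)} = 2 V \left(-4 + t\right)$
$J{\left(E,m \right)} = -36$ ($J{\left(E,m \right)} = 2 \cdot 2 \left(-4 - 5\right) = 2 \cdot 2 \left(-9\right) = -36$)
$w{\left(I \right)} = -36$
$f = 91$ ($f = \left(-7\right) \left(-13\right) = 91$)
$\left(w{\left(7 \right)} + f\right)^{2} = \left(-36 + 91\right)^{2} = 55^{2} = 3025$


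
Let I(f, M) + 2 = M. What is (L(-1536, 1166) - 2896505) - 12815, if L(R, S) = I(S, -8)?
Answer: -2909330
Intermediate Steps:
I(f, M) = -2 + M
L(R, S) = -10 (L(R, S) = -2 - 8 = -10)
(L(-1536, 1166) - 2896505) - 12815 = (-10 - 2896505) - 12815 = -2896515 - 12815 = -2909330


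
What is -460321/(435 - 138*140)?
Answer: 460321/18885 ≈ 24.375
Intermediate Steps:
-460321/(435 - 138*140) = -460321/(435 - 19320) = -460321/(-18885) = -460321*(-1/18885) = 460321/18885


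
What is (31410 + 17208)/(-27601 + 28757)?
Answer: 24309/578 ≈ 42.057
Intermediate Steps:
(31410 + 17208)/(-27601 + 28757) = 48618/1156 = 48618*(1/1156) = 24309/578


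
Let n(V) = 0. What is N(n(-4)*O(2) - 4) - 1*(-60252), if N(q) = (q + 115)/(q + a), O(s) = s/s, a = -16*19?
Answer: 18557505/308 ≈ 60252.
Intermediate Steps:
a = -304
O(s) = 1
N(q) = (115 + q)/(-304 + q) (N(q) = (q + 115)/(q - 304) = (115 + q)/(-304 + q))
N(n(-4)*O(2) - 4) - 1*(-60252) = (115 + (0*1 - 4))/(-304 + (0*1 - 4)) - 1*(-60252) = (115 + (0 - 4))/(-304 + (0 - 4)) + 60252 = (115 - 4)/(-304 - 4) + 60252 = 111/(-308) + 60252 = -1/308*111 + 60252 = -111/308 + 60252 = 18557505/308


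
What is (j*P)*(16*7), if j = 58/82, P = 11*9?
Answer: 321552/41 ≈ 7842.7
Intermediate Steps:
P = 99
j = 29/41 (j = 58*(1/82) = 29/41 ≈ 0.70732)
(j*P)*(16*7) = ((29/41)*99)*(16*7) = (2871/41)*112 = 321552/41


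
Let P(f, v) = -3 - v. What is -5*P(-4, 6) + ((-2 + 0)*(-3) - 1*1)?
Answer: 50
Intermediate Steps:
-5*P(-4, 6) + ((-2 + 0)*(-3) - 1*1) = -5*(-3 - 1*6) + ((-2 + 0)*(-3) - 1*1) = -5*(-3 - 6) + (-2*(-3) - 1) = -5*(-9) + (6 - 1) = 45 + 5 = 50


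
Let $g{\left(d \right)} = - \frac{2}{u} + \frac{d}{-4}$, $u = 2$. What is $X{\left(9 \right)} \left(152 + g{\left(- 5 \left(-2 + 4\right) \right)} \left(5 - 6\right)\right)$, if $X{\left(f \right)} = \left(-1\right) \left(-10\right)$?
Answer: $1505$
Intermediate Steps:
$X{\left(f \right)} = 10$
$g{\left(d \right)} = -1 - \frac{d}{4}$ ($g{\left(d \right)} = - \frac{2}{2} + \frac{d}{-4} = \left(-2\right) \frac{1}{2} + d \left(- \frac{1}{4}\right) = -1 - \frac{d}{4}$)
$X{\left(9 \right)} \left(152 + g{\left(- 5 \left(-2 + 4\right) \right)} \left(5 - 6\right)\right) = 10 \left(152 + \left(-1 - \frac{\left(-5\right) \left(-2 + 4\right)}{4}\right) \left(5 - 6\right)\right) = 10 \left(152 + \left(-1 - \frac{\left(-5\right) 2}{4}\right) \left(-1\right)\right) = 10 \left(152 + \left(-1 - - \frac{5}{2}\right) \left(-1\right)\right) = 10 \left(152 + \left(-1 + \frac{5}{2}\right) \left(-1\right)\right) = 10 \left(152 + \frac{3}{2} \left(-1\right)\right) = 10 \left(152 - \frac{3}{2}\right) = 10 \cdot \frac{301}{2} = 1505$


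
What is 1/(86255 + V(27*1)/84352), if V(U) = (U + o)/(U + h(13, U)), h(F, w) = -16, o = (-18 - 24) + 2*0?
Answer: 927872/80033599345 ≈ 1.1594e-5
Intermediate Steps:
o = -42 (o = -42 + 0 = -42)
V(U) = (-42 + U)/(-16 + U) (V(U) = (U - 42)/(U - 16) = (-42 + U)/(-16 + U))
1/(86255 + V(27*1)/84352) = 1/(86255 + ((-42 + 27*1)/(-16 + 27*1))/84352) = 1/(86255 + ((-42 + 27)/(-16 + 27))*(1/84352)) = 1/(86255 + (-15/11)*(1/84352)) = 1/(86255 + ((1/11)*(-15))*(1/84352)) = 1/(86255 - 15/11*1/84352) = 1/(86255 - 15/927872) = 1/(80033599345/927872) = 927872/80033599345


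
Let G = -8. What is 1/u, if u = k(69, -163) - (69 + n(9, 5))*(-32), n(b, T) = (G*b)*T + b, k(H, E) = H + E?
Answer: -1/9118 ≈ -0.00010967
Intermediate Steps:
k(H, E) = E + H
n(b, T) = b - 8*T*b (n(b, T) = (-8*b)*T + b = -8*T*b + b = b - 8*T*b)
u = -9118 (u = (-163 + 69) - (69 + 9*(1 - 8*5))*(-32) = -94 - (69 + 9*(1 - 40))*(-32) = -94 - (69 + 9*(-39))*(-32) = -94 - (69 - 351)*(-32) = -94 - (-282)*(-32) = -94 - 1*9024 = -94 - 9024 = -9118)
1/u = 1/(-9118) = -1/9118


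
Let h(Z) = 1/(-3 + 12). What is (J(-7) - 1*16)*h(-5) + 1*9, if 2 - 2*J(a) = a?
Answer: 139/18 ≈ 7.7222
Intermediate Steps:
h(Z) = 1/9
J(a) = 1 - a/2
(J(-7) - 1*16)*h(-5) + 1*9 = ((1 - 1/2*(-7)) - 1*16)*(1/9) + 1*9 = ((1 + 7/2) - 16)*(1/9) + 9 = (9/2 - 16)*(1/9) + 9 = -23/2*1/9 + 9 = -23/18 + 9 = 139/18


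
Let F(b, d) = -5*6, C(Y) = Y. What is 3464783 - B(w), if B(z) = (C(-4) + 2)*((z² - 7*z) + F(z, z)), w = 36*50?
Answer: 9919523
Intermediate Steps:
w = 1800
F(b, d) = -30
B(z) = 60 - 2*z² + 14*z (B(z) = (-4 + 2)*((z² - 7*z) - 30) = -2*(-30 + z² - 7*z) = 60 - 2*z² + 14*z)
3464783 - B(w) = 3464783 - (60 - 2*1800² + 14*1800) = 3464783 - (60 - 2*3240000 + 25200) = 3464783 - (60 - 6480000 + 25200) = 3464783 - 1*(-6454740) = 3464783 + 6454740 = 9919523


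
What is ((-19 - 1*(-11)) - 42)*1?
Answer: -50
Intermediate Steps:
((-19 - 1*(-11)) - 42)*1 = ((-19 + 11) - 42)*1 = (-8 - 42)*1 = -50*1 = -50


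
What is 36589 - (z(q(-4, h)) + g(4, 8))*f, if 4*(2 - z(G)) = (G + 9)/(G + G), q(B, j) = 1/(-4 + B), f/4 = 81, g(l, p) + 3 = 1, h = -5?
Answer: 67427/2 ≈ 33714.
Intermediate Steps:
g(l, p) = -2 (g(l, p) = -3 + 1 = -2)
f = 324 (f = 4*81 = 324)
z(G) = 2 - (9 + G)/(8*G) (z(G) = 2 - (G + 9)/(4*(G + G)) = 2 - (9 + G)/(4*(2*G)) = 2 - (9 + G)*1/(2*G)/4 = 2 - (9 + G)/(8*G))
36589 - (z(q(-4, h)) + g(4, 8))*f = 36589 - (3*(-3 + 5/(-4 - 4))/(8*(1/(-4 - 4))) - 2)*324 = 36589 - (3*(-3 + 5/(-8))/(8*(1/(-8))) - 2)*324 = 36589 - (3*(-3 + 5*(-⅛))/(8*(-⅛)) - 2)*324 = 36589 - ((3/8)*(-8)*(-3 - 5/8) - 2)*324 = 36589 - ((3/8)*(-8)*(-29/8) - 2)*324 = 36589 - (87/8 - 2)*324 = 36589 - 71*324/8 = 36589 - 1*5751/2 = 36589 - 5751/2 = 67427/2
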